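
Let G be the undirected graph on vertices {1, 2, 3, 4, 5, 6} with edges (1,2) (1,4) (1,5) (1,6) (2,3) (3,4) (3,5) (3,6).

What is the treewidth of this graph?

2

A width-2 tree decomposition is:
Bags: B1 = {1, 3, 4}  B2 = {1, 2, 3}  B3 = {1, 3, 6}  B4 = {1, 3, 5}
Tree: B1–B2, B2–B3, B3–B4
The largest bag has 3 vertices, giving width 2; this decomposition certifies tw(G) ≤ 2. The edges 3–4–1–2–3 form a cycle, so G is not a tree and its treewidth is at least 2. Combining the bounds, tw(G) = 2.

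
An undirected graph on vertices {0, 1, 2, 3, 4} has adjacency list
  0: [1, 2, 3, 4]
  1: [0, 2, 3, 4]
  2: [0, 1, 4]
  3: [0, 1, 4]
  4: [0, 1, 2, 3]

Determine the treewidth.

3

A width-3 tree decomposition is:
Bags: B1 = {0, 1, 3, 4}  B2 = {0, 1, 2, 4}
Tree: B1–B2
The largest bag has 4 vertices, giving width 3; this decomposition certifies tw(G) ≤ 3. Conversely, {0, 1, 2, 4} is a clique of size 4, and the vertices of any clique must share a bag in every tree decomposition; so some bag has ≥ 4 vertices and tw(G) ≥ 3. Therefore the treewidth is 3.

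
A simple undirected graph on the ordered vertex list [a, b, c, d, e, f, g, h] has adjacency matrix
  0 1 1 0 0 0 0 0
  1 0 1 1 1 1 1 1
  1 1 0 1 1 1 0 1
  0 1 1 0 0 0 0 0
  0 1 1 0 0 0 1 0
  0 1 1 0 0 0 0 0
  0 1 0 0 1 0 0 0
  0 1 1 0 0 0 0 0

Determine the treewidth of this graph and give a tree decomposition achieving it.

Every bag has size at most 3, so the width is 3 − 1 = 2 and tw(G) ≤ 2. Conversely, {b, e, g} is a clique of size 3, and the vertices of any clique must share a bag in every tree decomposition; so some bag has ≥ 3 vertices and tw(G) ≥ 2. Therefore the treewidth is 2.

Treewidth 2.
One such decomposition:
Bags: B1 = {b, c, e}  B2 = {b, c, h}  B3 = {b, c, f}  B4 = {b, c, d}  B5 = {a, b, c}  B6 = {b, e, g}
Tree: B1–B2, B2–B3, B3–B4, B4–B5, B1–B6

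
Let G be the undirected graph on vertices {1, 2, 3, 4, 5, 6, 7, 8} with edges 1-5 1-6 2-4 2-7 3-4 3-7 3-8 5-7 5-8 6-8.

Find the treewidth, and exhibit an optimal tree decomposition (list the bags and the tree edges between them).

Each bag holds 3 vertices, so the decomposition has width 2, which upper-bounds the treewidth. The edges 2–4–3–7–2 form a cycle, so G is not a tree and its treewidth is at least 2. The upper and lower bounds meet at 2, so that is the treewidth.

Treewidth 2.
One optimal decomposition is:
Bags: B1 = {2, 4, 7}  B2 = {3, 4, 7}  B3 = {3, 5, 7}  B4 = {3, 5, 8}  B5 = {1, 5, 8}  B6 = {1, 6, 8}
Tree: B1–B2, B2–B3, B3–B4, B4–B5, B5–B6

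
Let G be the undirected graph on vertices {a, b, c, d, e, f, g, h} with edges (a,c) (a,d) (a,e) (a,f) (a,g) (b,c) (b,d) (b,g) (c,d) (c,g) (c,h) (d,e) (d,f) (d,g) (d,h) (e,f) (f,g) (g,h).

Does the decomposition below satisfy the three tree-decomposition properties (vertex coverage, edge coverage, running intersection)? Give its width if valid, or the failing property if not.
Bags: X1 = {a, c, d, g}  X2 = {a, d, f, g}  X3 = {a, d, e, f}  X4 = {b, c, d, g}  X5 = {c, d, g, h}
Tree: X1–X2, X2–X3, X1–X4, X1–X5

Every vertex of G appears in some bag (union = {a, b, c, d, e, f, g, h}); every edge is covered by a bag; and for each vertex v the set of bags containing v is connected in the bag tree. The decomposition is therefore valid. The largest bag has 4 vertices, so the width is 3.

Yes; width 3.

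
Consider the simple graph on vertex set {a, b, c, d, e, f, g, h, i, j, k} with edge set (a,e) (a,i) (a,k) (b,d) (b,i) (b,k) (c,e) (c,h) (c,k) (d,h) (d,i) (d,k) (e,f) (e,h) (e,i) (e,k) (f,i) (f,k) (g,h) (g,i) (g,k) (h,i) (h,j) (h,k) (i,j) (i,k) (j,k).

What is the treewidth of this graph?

A width-3 tree decomposition is:
Bags: B1 = {h, i, j, k}  B2 = {e, h, i, k}  B3 = {d, h, i, k}  B4 = {a, e, i, k}  B5 = {c, e, h, k}  B6 = {e, f, i, k}  B7 = {g, h, i, k}  B8 = {b, d, i, k}
Tree: B1–B2, B1–B3, B2–B4, B2–B5, B2–B6, B1–B7, B3–B8
Each bag holds 4 vertices, so the decomposition has width 3, which upper-bounds the treewidth. For the lower bound, the 4 vertices {c, e, h, k} are pairwise adjacent, and any tree decomposition puts a clique entirely inside one bag — forcing width ≥ 3. Combining the bounds, tw(G) = 3.

3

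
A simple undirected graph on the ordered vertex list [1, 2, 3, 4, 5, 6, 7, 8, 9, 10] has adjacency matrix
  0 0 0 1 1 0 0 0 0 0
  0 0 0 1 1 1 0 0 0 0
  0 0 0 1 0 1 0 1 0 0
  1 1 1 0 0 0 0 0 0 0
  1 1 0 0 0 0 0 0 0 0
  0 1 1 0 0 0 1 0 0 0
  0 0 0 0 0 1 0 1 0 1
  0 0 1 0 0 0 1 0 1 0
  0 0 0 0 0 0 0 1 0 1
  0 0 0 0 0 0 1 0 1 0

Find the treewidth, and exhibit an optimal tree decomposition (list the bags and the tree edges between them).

Each bag holds 3 vertices, so the decomposition has width 2, which upper-bounds the treewidth. Since 9–10–7–8–9 is a cycle in G, G is not acyclic. Forests are exactly the graphs of treewidth ≤ 1, so tw(G) ≥ 2. Hence tw(G) = 2 exactly.

Treewidth 2.
Bags: B1 = {8, 9, 10}  B2 = {7, 8, 10}  B3 = {3, 7, 8}  B4 = {3, 6, 7}  B5 = {3, 4, 6}  B6 = {2, 4, 6}  B7 = {1, 2, 4}  B8 = {1, 2, 5}
Tree: B1–B2, B2–B3, B3–B4, B4–B5, B5–B6, B6–B7, B7–B8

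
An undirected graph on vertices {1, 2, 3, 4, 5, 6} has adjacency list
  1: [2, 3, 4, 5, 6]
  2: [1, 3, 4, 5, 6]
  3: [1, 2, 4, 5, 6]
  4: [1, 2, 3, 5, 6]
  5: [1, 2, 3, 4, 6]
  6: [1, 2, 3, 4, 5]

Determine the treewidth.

A width-5 tree decomposition is:
Bags: B1 = {1, 2, 3, 4, 5, 6}
Tree: (single bag)
With just one bag of size 6, the width is 6 − 1 = 5, so tw(G) ≤ 5. Conversely, {1, 2, 3, 4, 5, 6} is a clique of size 6, and the vertices of any clique must share a bag in every tree decomposition; so some bag has ≥ 6 vertices and tw(G) ≥ 5. Hence tw(G) = 5 exactly.

5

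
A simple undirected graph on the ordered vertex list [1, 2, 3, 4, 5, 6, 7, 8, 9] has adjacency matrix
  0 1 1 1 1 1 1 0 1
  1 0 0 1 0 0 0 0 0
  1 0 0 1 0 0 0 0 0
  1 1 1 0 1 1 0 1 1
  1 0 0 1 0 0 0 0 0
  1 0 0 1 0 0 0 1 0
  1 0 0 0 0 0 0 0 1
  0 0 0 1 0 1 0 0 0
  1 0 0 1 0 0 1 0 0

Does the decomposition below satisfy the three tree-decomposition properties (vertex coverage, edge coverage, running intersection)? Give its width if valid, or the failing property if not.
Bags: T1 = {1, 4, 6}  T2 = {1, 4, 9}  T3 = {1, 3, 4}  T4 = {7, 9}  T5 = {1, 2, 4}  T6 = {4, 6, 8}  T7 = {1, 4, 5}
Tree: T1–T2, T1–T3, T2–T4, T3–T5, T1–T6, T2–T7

A tree decomposition must satisfy three properties: every vertex lies in some bag; for every edge, both endpoints lie together in some bag; and for every vertex, the bags containing it form a connected subtree. Here edge (1,7) lies in no bag, so the decomposition is invalid.

No — edge (1,7) lies in no bag.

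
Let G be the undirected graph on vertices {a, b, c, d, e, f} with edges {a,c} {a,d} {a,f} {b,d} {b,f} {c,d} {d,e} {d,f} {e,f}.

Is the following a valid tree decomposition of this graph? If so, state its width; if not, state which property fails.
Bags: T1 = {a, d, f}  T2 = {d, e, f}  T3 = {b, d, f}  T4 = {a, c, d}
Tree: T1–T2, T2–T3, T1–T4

Yes; width 2.

Vertex coverage: the bags together contain {a, b, c, d, e, f}, the full vertex set. Edge coverage: each edge of G has both endpoints in at least one bag. Running intersection: for every vertex, the bags containing it form a connected subtree. All three properties hold, so this is a valid tree decomposition of width max|bag| − 1 = 2, and hence tw(G) ≤ 2.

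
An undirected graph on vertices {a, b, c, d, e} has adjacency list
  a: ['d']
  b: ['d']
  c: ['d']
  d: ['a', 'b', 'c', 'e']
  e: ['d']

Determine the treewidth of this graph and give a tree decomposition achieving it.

Treewidth 1.
One such decomposition:
Bags: B1 = {a, d}  B2 = {b, d}  B3 = {c, d}  B4 = {d, e}
Tree: B1–B2, B2–B3, B1–B4

Every bag has size at most 2, so the width is 2 − 1 = 1 and tw(G) ≤ 1. G has an edge, so its treewidth is at least 1. Therefore the treewidth is 1.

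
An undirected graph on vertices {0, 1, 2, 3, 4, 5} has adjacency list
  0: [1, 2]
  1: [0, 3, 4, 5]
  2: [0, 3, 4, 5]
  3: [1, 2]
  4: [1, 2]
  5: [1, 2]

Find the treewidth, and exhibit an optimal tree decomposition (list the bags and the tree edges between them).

Treewidth 2.
Bags: B1 = {1, 2, 3}  B2 = {0, 1, 2}  B3 = {1, 2, 5}  B4 = {1, 2, 4}
Tree: B1–B2, B2–B3, B3–B4

Each bag holds 3 vertices, so the decomposition has width 2, which upper-bounds the treewidth. For the lower bound, G contains the cycle 3–1–0–2–3, so G is not a forest; only forests have treewidth ≤ 1, hence tw(G) ≥ 2. Hence tw(G) = 2 exactly.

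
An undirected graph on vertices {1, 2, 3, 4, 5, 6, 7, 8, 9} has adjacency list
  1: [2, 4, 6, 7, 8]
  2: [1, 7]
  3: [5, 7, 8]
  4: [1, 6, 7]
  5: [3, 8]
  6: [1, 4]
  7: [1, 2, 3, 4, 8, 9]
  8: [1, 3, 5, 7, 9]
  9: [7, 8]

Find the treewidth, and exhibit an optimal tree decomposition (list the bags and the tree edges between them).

Each bag holds 3 vertices, so the decomposition has width 2, which upper-bounds the treewidth. For the lower bound, the 3 vertices {3, 5, 8} are pairwise adjacent, and any tree decomposition puts a clique entirely inside one bag — forcing width ≥ 2. Combining the bounds, tw(G) = 2.

Treewidth 2.
One optimal decomposition is:
Bags: B1 = {1, 7, 8}  B2 = {7, 8, 9}  B3 = {3, 7, 8}  B4 = {3, 5, 8}  B5 = {1, 4, 7}  B6 = {1, 2, 7}  B7 = {1, 4, 6}
Tree: B1–B2, B2–B3, B3–B4, B1–B5, B1–B6, B5–B7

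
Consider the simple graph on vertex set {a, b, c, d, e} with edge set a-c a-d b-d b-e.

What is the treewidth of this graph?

A width-1 tree decomposition is:
Bags: B1 = {b, e}  B2 = {b, d}  B3 = {a, d}  B4 = {a, c}
Tree: B1–B2, B2–B3, B3–B4
The largest bag has 2 vertices, giving width 1; this decomposition certifies tw(G) ≤ 1. Since G has at least one edge (e.g. e–b), it is not an edgeless graph, so tw(G) ≥ 1. Combining the bounds, tw(G) = 1.

1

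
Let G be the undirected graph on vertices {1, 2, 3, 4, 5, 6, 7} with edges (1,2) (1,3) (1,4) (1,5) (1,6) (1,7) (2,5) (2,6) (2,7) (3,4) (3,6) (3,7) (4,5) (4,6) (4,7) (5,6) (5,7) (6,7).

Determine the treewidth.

4

A width-4 tree decomposition is:
Bags: B1 = {1, 4, 5, 6, 7}  B2 = {1, 2, 5, 6, 7}  B3 = {1, 3, 4, 6, 7}
Tree: B1–B2, B1–B3
The largest bag has 5 vertices, giving width 4; this decomposition certifies tw(G) ≤ 4. On the other hand G contains the 5-clique {1, 2, 5, 6, 7}. A clique must lie in a single bag of any decomposition, so no decomposition can have width below 4. The upper and lower bounds meet at 4, so that is the treewidth.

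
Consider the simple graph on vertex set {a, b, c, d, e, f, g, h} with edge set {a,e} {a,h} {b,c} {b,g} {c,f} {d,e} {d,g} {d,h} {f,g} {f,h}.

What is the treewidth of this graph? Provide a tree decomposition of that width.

Each bag holds 3 vertices, so the decomposition has width 2, which upper-bounds the treewidth. The edges e–a–h–d–e form a cycle, so G is not a tree and its treewidth is at least 2. Hence tw(G) = 2 exactly.

Treewidth 2.
One optimal decomposition is:
Bags: B1 = {a, d, e}  B2 = {a, d, h}  B3 = {d, g, h}  B4 = {f, g, h}  B5 = {b, f, g}  B6 = {b, c, f}
Tree: B1–B2, B2–B3, B3–B4, B4–B5, B5–B6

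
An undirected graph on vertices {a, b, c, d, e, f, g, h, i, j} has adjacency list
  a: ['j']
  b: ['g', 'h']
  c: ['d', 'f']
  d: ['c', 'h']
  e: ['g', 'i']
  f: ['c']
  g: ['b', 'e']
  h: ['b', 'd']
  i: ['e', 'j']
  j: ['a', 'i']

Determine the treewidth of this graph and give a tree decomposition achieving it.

Treewidth 1.
Bags: B1 = {c, f}  B2 = {c, d}  B3 = {d, h}  B4 = {b, h}  B5 = {b, g}  B6 = {e, g}  B7 = {e, i}  B8 = {i, j}  B9 = {a, j}
Tree: B1–B2, B2–B3, B3–B4, B4–B5, B5–B6, B6–B7, B7–B8, B8–B9

The largest bag has 2 vertices, giving width 1; this decomposition certifies tw(G) ≤ 1. Since G has at least one edge (e.g. f–c), it is not an edgeless graph, so tw(G) ≥ 1. Therefore the treewidth is 1.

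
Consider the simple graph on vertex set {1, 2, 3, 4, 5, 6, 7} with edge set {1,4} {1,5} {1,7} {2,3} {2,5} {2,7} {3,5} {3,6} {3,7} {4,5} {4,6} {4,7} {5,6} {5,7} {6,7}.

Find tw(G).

3

A width-3 tree decomposition is:
Bags: B1 = {2, 3, 5, 7}  B2 = {3, 5, 6, 7}  B3 = {4, 5, 6, 7}  B4 = {1, 4, 5, 7}
Tree: B1–B2, B2–B3, B3–B4
The largest bag has 4 vertices, giving width 3; this decomposition certifies tw(G) ≤ 3. On the other hand G contains the 4-clique {1, 4, 5, 7}. A clique must lie in a single bag of any decomposition, so no decomposition can have width below 3. The upper and lower bounds meet at 3, so that is the treewidth.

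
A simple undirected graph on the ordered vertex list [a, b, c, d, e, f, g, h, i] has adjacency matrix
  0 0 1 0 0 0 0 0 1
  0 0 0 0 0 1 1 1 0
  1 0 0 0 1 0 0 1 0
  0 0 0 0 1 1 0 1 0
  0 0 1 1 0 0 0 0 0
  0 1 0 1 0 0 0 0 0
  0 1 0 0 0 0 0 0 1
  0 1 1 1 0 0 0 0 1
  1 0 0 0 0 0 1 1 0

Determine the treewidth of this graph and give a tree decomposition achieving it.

The largest bag has 4 vertices, giving width 3; this decomposition certifies tw(G) ≤ 3. For the lower bound: the 4 vertex sets {d,e,f}, {c}, {h}, {a,b,g,i} are disjoint, each induces a connected subgraph, and every pair is joined by at least one edge of G. Contracting each set to a single vertex therefore yields K_{4} as a minor, and since treewidth is minor-monotone, tw(G) ≥ tw(K_{4}) = 3. Combining the bounds, tw(G) = 3.

Treewidth 3.
Bags: B1 = {c, d, e, f}  B2 = {c, d, f, h}  B3 = {b, c, f, h}  B4 = {a, b, c, h}  B5 = {a, b, h, i}  B6 = {a, b, g, i}
Tree: B1–B2, B2–B3, B3–B4, B4–B5, B5–B6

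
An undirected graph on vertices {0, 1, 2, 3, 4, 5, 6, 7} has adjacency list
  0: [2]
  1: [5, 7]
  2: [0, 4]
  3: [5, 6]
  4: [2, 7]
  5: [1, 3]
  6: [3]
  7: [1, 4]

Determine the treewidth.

1

A width-1 tree decomposition is:
Bags: B1 = {3, 6}  B2 = {3, 5}  B3 = {1, 5}  B4 = {1, 7}  B5 = {4, 7}  B6 = {2, 4}  B7 = {0, 2}
Tree: B1–B2, B2–B3, B3–B4, B4–B5, B5–B6, B6–B7
Every bag has size at most 2, so the width is 2 − 1 = 1 and tw(G) ≤ 1. G has an edge, so its treewidth is at least 1. Combining the bounds, tw(G) = 1.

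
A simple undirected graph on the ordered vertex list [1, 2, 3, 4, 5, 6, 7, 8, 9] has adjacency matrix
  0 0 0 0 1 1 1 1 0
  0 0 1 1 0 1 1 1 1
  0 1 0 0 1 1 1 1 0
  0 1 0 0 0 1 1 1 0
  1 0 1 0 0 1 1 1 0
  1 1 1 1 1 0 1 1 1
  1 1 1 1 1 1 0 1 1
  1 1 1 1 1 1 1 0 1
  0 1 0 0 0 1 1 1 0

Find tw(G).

A width-4 tree decomposition is:
Bags: B1 = {3, 5, 6, 7, 8}  B2 = {2, 3, 6, 7, 8}  B3 = {1, 5, 6, 7, 8}  B4 = {2, 4, 6, 7, 8}  B5 = {2, 6, 7, 8, 9}
Tree: B1–B2, B1–B3, B2–B4, B2–B5
The largest bag has 5 vertices, giving width 4; this decomposition certifies tw(G) ≤ 4. Conversely, {1, 5, 6, 7, 8} is a clique of size 5, and the vertices of any clique must share a bag in every tree decomposition; so some bag has ≥ 5 vertices and tw(G) ≥ 4. The upper and lower bounds meet at 4, so that is the treewidth.

4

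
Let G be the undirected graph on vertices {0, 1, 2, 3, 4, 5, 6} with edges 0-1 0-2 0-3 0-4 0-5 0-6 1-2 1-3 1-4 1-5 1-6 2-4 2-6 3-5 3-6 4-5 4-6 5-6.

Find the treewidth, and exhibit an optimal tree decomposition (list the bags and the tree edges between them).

Every bag has size at most 5, so the width is 5 − 1 = 4 and tw(G) ≤ 4. For the lower bound, the 5 vertices {0, 1, 3, 5, 6} are pairwise adjacent, and any tree decomposition puts a clique entirely inside one bag — forcing width ≥ 4. Hence tw(G) = 4 exactly.

Treewidth 4.
Bags: B1 = {0, 1, 3, 5, 6}  B2 = {0, 1, 4, 5, 6}  B3 = {0, 1, 2, 4, 6}
Tree: B1–B2, B2–B3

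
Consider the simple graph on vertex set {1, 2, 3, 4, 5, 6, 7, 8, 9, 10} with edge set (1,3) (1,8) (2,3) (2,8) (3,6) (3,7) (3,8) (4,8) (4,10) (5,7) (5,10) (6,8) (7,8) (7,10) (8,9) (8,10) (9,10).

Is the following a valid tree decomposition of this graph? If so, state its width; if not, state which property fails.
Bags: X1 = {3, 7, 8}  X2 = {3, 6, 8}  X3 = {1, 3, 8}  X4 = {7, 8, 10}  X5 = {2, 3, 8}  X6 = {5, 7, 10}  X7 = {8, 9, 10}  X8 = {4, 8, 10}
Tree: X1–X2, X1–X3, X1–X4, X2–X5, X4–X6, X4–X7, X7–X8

Checking the three conditions: (i) the bags cover all of {1, 2, 3, 4, 5, 6, 7, 8, 9, 10}; (ii) for each edge, some bag contains both endpoints; (iii) the bags containing any fixed vertex form a subtree. All hold, so the decomposition is valid with width 3 − 1 = 2.

Yes; width 2.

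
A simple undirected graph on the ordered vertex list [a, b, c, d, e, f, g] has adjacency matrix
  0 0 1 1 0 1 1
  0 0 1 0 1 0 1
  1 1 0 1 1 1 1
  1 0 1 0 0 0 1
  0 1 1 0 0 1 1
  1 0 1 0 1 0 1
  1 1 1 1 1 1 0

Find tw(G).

3

A width-3 tree decomposition is:
Bags: B1 = {a, c, d, g}  B2 = {a, c, f, g}  B3 = {c, e, f, g}  B4 = {b, c, e, g}
Tree: B1–B2, B2–B3, B3–B4
Each bag holds 4 vertices, so the decomposition has width 3, which upper-bounds the treewidth. For the lower bound, the 4 vertices {a, c, d, g} are pairwise adjacent, and any tree decomposition puts a clique entirely inside one bag — forcing width ≥ 3. Therefore the treewidth is 3.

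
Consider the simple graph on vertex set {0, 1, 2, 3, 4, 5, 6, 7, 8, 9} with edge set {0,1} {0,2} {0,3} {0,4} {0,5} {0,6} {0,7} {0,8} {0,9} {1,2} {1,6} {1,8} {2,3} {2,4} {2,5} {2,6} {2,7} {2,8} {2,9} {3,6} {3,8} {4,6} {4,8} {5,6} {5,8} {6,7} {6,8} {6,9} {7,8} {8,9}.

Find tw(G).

4

A width-4 tree decomposition is:
Bags: B1 = {0, 2, 5, 6, 8}  B2 = {0, 1, 2, 6, 8}  B3 = {0, 2, 4, 6, 8}  B4 = {0, 2, 6, 7, 8}  B5 = {0, 2, 6, 8, 9}  B6 = {0, 2, 3, 6, 8}
Tree: B1–B2, B2–B3, B2–B4, B4–B5, B3–B6
Each bag holds 5 vertices, so the decomposition has width 4, which upper-bounds the treewidth. On the other hand G contains the 5-clique {0, 1, 2, 6, 8}. A clique must lie in a single bag of any decomposition, so no decomposition can have width below 4. Combining the bounds, tw(G) = 4.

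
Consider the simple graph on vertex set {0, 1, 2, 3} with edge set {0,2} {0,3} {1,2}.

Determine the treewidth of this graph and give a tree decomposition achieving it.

Each bag holds 2 vertices, so the decomposition has width 1, which upper-bounds the treewidth. G has an edge, so its treewidth is at least 1. Therefore the treewidth is 1.

Treewidth 1.
One such decomposition:
Bags: B1 = {0, 3}  B2 = {0, 2}  B3 = {1, 2}
Tree: B1–B2, B2–B3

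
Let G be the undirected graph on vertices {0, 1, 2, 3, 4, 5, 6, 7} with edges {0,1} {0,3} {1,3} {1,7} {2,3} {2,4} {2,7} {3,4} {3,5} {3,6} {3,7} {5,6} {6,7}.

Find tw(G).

A width-2 tree decomposition is:
Bags: B1 = {2, 3, 7}  B2 = {3, 6, 7}  B3 = {3, 5, 6}  B4 = {2, 3, 4}  B5 = {1, 3, 7}  B6 = {0, 1, 3}
Tree: B1–B2, B2–B3, B1–B4, B1–B5, B5–B6
Every bag has size at most 3, so the width is 3 − 1 = 2 and tw(G) ≤ 2. For the lower bound, the 3 vertices {0, 1, 3} are pairwise adjacent, and any tree decomposition puts a clique entirely inside one bag — forcing width ≥ 2. Combining the bounds, tw(G) = 2.

2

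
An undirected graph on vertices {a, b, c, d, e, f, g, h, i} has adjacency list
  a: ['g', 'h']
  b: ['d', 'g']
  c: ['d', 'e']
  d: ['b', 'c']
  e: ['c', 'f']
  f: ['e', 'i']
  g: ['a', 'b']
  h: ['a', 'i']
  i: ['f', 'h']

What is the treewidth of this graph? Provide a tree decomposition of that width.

Every bag has size at most 3, so the width is 3 − 1 = 2 and tw(G) ≤ 2. Since h–i–f–e–c–d–b–g–a–h is a cycle in G, G is not acyclic. Forests are exactly the graphs of treewidth ≤ 1, so tw(G) ≥ 2. The upper and lower bounds meet at 2, so that is the treewidth.

Treewidth 2.
Bags: B1 = {f, h, i}  B2 = {e, f, h}  B3 = {c, e, h}  B4 = {c, d, h}  B5 = {b, d, h}  B6 = {b, g, h}  B7 = {a, g, h}
Tree: B1–B2, B2–B3, B3–B4, B4–B5, B5–B6, B6–B7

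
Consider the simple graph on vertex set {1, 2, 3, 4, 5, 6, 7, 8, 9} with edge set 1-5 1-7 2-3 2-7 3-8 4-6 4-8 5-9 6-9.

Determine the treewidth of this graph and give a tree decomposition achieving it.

Treewidth 2.
One optimal decomposition is:
Bags: B1 = {5, 6, 9}  B2 = {1, 5, 6}  B3 = {1, 6, 7}  B4 = {2, 6, 7}  B5 = {2, 3, 6}  B6 = {3, 6, 8}  B7 = {4, 6, 8}
Tree: B1–B2, B2–B3, B3–B4, B4–B5, B5–B6, B6–B7

The largest bag has 3 vertices, giving width 2; this decomposition certifies tw(G) ≤ 2. Since 6–9–5–1–7–2–3–8–4–6 is a cycle in G, G is not acyclic. Forests are exactly the graphs of treewidth ≤ 1, so tw(G) ≥ 2. Therefore the treewidth is 2.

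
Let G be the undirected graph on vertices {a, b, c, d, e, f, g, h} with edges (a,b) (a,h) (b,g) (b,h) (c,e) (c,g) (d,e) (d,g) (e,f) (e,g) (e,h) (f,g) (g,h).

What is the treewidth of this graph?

A width-2 tree decomposition is:
Bags: B1 = {b, g, h}  B2 = {e, g, h}  B3 = {d, e, g}  B4 = {e, f, g}  B5 = {c, e, g}  B6 = {a, b, h}
Tree: B1–B2, B2–B3, B2–B4, B3–B5, B1–B6
The largest bag has 3 vertices, giving width 2; this decomposition certifies tw(G) ≤ 2. For the lower bound, the 3 vertices {d, e, g} are pairwise adjacent, and any tree decomposition puts a clique entirely inside one bag — forcing width ≥ 2. Combining the bounds, tw(G) = 2.

2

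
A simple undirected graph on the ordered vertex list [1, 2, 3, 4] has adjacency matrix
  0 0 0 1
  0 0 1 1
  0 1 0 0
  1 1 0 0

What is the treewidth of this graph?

A width-1 tree decomposition is:
Bags: B1 = {2, 3}  B2 = {2, 4}  B3 = {1, 4}
Tree: B1–B2, B2–B3
Each bag holds 2 vertices, so the decomposition has width 1, which upper-bounds the treewidth. Since G has at least one edge (e.g. 3–2), it is not an edgeless graph, so tw(G) ≥ 1. Combining the bounds, tw(G) = 1.

1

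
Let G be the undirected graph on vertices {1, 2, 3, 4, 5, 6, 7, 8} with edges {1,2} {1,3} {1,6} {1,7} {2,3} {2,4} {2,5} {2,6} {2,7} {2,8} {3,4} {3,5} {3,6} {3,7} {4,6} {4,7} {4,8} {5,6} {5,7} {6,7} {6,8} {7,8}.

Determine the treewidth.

4

A width-4 tree decomposition is:
Bags: B1 = {2, 4, 6, 7, 8}  B2 = {2, 3, 4, 6, 7}  B3 = {2, 3, 5, 6, 7}  B4 = {1, 2, 3, 6, 7}
Tree: B1–B2, B2–B3, B2–B4
Every bag has size at most 5, so the width is 5 − 1 = 4 and tw(G) ≤ 4. For the lower bound, the 5 vertices {2, 4, 6, 7, 8} are pairwise adjacent, and any tree decomposition puts a clique entirely inside one bag — forcing width ≥ 4. Therefore the treewidth is 4.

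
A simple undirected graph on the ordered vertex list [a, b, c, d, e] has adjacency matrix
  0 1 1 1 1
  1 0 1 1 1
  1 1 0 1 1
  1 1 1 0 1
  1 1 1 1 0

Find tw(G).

4

A width-4 tree decomposition is:
Bags: B1 = {a, b, c, d, e}
Tree: (single bag)
With just one bag of size 5, the width is 5 − 1 = 4, so tw(G) ≤ 4. On the other hand G contains the 5-clique {a, b, c, d, e}. A clique must lie in a single bag of any decomposition, so no decomposition can have width below 4. Therefore the treewidth is 4.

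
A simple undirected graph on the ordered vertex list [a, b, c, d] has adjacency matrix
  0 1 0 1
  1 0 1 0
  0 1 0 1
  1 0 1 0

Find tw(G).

A width-2 tree decomposition is:
Bags: B1 = {a, b, c}  B2 = {a, c, d}
Tree: B1–B2
Each bag holds 3 vertices, so the decomposition has width 2, which upper-bounds the treewidth. The edges a–b–c–d–a form a cycle, so G is not a tree and its treewidth is at least 2. Therefore the treewidth is 2.

2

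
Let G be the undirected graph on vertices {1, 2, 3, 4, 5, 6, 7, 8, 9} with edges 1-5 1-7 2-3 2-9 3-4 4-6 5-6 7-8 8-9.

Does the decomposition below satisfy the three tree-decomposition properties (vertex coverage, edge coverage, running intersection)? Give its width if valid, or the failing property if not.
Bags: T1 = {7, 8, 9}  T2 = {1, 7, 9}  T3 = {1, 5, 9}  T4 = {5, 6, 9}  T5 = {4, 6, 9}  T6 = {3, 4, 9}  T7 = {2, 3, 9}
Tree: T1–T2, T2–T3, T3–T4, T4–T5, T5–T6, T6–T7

Yes; width 2.

Vertex coverage: the bags together contain {1, 2, 3, 4, 5, 6, 7, 8, 9}, the full vertex set. Edge coverage: each edge of G has both endpoints in at least one bag. Running intersection: for every vertex, the bags containing it form a connected subtree. All three properties hold, so this is a valid tree decomposition of width max|bag| − 1 = 2, and hence tw(G) ≤ 2.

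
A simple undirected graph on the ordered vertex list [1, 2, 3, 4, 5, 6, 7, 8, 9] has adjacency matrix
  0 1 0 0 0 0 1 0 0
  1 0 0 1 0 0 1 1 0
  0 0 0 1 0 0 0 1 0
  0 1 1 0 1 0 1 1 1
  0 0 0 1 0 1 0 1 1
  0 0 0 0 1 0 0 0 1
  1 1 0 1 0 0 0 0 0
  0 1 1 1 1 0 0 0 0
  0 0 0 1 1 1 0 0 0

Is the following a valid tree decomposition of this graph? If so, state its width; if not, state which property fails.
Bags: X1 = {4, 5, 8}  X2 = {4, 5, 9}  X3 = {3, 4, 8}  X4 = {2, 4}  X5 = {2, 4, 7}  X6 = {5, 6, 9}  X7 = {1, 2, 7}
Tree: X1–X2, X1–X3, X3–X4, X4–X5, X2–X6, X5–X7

No — edge (8,2) lies in no bag.

A tree decomposition must satisfy three properties: every vertex lies in some bag; for every edge, both endpoints lie together in some bag; and for every vertex, the bags containing it form a connected subtree. Here edge (8,2) lies in no bag, so the decomposition is invalid.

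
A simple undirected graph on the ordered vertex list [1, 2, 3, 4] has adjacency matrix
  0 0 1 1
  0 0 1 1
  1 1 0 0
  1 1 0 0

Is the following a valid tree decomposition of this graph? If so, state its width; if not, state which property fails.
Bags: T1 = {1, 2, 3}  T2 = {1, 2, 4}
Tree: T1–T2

Yes; width 2.

Checking the three conditions: (i) the bags cover all of {1, 2, 3, 4}; (ii) for each edge, some bag contains both endpoints; (iii) the bags containing any fixed vertex form a subtree. All hold, so the decomposition is valid with width 3 − 1 = 2.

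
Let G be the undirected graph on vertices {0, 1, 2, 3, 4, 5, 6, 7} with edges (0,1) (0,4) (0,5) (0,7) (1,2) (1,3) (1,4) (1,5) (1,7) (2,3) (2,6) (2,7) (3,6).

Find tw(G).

A width-2 tree decomposition is:
Bags: B1 = {1, 2, 7}  B2 = {0, 1, 7}  B3 = {1, 2, 3}  B4 = {0, 1, 5}  B5 = {0, 1, 4}  B6 = {2, 3, 6}
Tree: B1–B2, B1–B3, B2–B4, B4–B5, B3–B6
The largest bag has 3 vertices, giving width 2; this decomposition certifies tw(G) ≤ 2. On the other hand G contains the 3-clique {0, 1, 4}. A clique must lie in a single bag of any decomposition, so no decomposition can have width below 2. Combining the bounds, tw(G) = 2.

2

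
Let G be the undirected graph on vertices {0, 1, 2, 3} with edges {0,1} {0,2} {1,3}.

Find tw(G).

1

A width-1 tree decomposition is:
Bags: B1 = {0, 2}  B2 = {0, 1}  B3 = {1, 3}
Tree: B1–B2, B2–B3
The largest bag has 2 vertices, giving width 1; this decomposition certifies tw(G) ≤ 1. Any graph with an edge has treewidth ≥ 1, and G has the edge 2–0. Combining the bounds, tw(G) = 1.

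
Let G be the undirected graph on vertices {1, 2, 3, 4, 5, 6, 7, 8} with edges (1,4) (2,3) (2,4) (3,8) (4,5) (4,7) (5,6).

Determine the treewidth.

1

A width-1 tree decomposition is:
Bags: B1 = {1, 4}  B2 = {2, 4}  B3 = {4, 5}  B4 = {5, 6}  B5 = {2, 3}  B6 = {4, 7}  B7 = {3, 8}
Tree: B1–B2, B1–B3, B3–B4, B2–B5, B2–B6, B5–B7
Each bag holds 2 vertices, so the decomposition has width 1, which upper-bounds the treewidth. Since G has at least one edge (e.g. 4–1), it is not an edgeless graph, so tw(G) ≥ 1. The upper and lower bounds meet at 1, so that is the treewidth.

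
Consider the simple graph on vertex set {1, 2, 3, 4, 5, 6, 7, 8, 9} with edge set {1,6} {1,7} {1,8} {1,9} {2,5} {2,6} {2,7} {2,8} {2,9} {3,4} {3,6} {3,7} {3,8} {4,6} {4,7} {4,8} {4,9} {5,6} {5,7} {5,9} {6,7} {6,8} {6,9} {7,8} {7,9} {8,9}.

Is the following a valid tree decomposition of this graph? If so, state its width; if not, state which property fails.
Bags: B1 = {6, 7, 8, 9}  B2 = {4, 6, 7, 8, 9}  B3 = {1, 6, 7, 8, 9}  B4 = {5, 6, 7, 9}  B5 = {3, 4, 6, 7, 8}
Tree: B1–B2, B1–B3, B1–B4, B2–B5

No — vertex 2 appears in no bag.

A tree decomposition must satisfy three properties: every vertex lies in some bag; for every edge, both endpoints lie together in some bag; and for every vertex, the bags containing it form a connected subtree. Here vertex 2 appears in no bag, so the decomposition is invalid.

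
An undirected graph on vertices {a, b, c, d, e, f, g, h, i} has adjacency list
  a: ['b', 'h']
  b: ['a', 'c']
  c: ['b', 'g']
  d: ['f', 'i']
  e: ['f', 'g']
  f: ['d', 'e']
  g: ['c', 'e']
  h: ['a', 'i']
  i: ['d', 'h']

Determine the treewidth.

A width-2 tree decomposition is:
Bags: B1 = {e, f, g}  B2 = {d, f, g}  B3 = {d, g, i}  B4 = {g, h, i}  B5 = {a, g, h}  B6 = {a, b, g}  B7 = {b, c, g}
Tree: B1–B2, B2–B3, B3–B4, B4–B5, B5–B6, B6–B7
Every bag has size at most 3, so the width is 3 − 1 = 2 and tw(G) ≤ 2. The edges g–e–f–d–i–h–a–b–c–g form a cycle, so G is not a tree and its treewidth is at least 2. Combining the bounds, tw(G) = 2.

2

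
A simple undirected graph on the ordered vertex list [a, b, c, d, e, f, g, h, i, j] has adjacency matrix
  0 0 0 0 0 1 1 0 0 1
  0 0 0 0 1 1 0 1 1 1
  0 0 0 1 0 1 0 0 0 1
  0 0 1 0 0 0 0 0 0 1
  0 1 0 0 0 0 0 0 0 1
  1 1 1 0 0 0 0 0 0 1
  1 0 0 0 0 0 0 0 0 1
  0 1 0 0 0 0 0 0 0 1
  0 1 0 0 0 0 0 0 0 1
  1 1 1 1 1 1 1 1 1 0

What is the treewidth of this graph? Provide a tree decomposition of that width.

Treewidth 2.
One such decomposition:
Bags: B1 = {b, f, j}  B2 = {c, f, j}  B3 = {a, f, j}  B4 = {b, h, j}  B5 = {b, i, j}  B6 = {a, g, j}  B7 = {c, d, j}  B8 = {b, e, j}
Tree: B1–B2, B2–B3, B1–B4, B4–B5, B3–B6, B2–B7, B4–B8

The largest bag has 3 vertices, giving width 2; this decomposition certifies tw(G) ≤ 2. For the lower bound, the 3 vertices {c, d, j} are pairwise adjacent, and any tree decomposition puts a clique entirely inside one bag — forcing width ≥ 2. Combining the bounds, tw(G) = 2.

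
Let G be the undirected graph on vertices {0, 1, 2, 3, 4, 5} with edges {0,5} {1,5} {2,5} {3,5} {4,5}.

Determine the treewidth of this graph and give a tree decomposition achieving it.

The largest bag has 2 vertices, giving width 1; this decomposition certifies tw(G) ≤ 1. Since G has at least one edge (e.g. 2–5), it is not an edgeless graph, so tw(G) ≥ 1. Therefore the treewidth is 1.

Treewidth 1.
Bags: B1 = {2, 5}  B2 = {0, 5}  B3 = {1, 5}  B4 = {3, 5}  B5 = {4, 5}
Tree: B1–B2, B1–B3, B3–B4, B1–B5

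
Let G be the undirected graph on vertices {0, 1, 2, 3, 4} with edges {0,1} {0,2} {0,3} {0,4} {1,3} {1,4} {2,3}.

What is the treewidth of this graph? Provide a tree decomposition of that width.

Each bag holds 3 vertices, so the decomposition has width 2, which upper-bounds the treewidth. On the other hand G contains the 3-clique {0, 1, 3}. A clique must lie in a single bag of any decomposition, so no decomposition can have width below 2. Therefore the treewidth is 2.

Treewidth 2.
One optimal decomposition is:
Bags: B1 = {0, 2, 3}  B2 = {0, 1, 3}  B3 = {0, 1, 4}
Tree: B1–B2, B2–B3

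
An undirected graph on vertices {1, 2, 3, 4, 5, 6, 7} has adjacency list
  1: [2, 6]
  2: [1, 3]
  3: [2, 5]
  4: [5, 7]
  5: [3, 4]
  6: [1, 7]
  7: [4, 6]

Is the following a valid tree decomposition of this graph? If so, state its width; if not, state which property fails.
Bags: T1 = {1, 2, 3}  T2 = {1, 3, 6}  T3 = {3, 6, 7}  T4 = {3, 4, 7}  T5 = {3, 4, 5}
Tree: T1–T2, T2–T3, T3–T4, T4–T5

Yes; width 2.

Vertex coverage: the bags together contain {1, 2, 3, 4, 5, 6, 7}, the full vertex set. Edge coverage: each edge of G has both endpoints in at least one bag. Running intersection: for every vertex, the bags containing it form a connected subtree. All three properties hold, so this is a valid tree decomposition of width max|bag| − 1 = 2, and hence tw(G) ≤ 2.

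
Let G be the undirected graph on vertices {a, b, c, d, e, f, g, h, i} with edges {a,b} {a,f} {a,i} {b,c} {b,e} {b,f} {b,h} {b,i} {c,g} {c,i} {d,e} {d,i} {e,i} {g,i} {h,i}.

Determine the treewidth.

A width-2 tree decomposition is:
Bags: B1 = {b, c, i}  B2 = {b, e, i}  B3 = {b, h, i}  B4 = {c, g, i}  B5 = {d, e, i}  B6 = {a, b, i}  B7 = {a, b, f}
Tree: B1–B2, B1–B3, B1–B4, B2–B5, B3–B6, B6–B7
Each bag holds 3 vertices, so the decomposition has width 2, which upper-bounds the treewidth. Conversely, {a, b, f} is a clique of size 3, and the vertices of any clique must share a bag in every tree decomposition; so some bag has ≥ 3 vertices and tw(G) ≥ 2. Hence tw(G) = 2 exactly.

2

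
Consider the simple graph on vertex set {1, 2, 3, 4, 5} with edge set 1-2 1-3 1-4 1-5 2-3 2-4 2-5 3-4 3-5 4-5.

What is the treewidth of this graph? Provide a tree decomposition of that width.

Treewidth 4.
One optimal decomposition is:
Bags: B1 = {1, 2, 3, 4, 5}
Tree: (single bag)

A single bag containing all 5 vertices is trivially a valid decomposition of width 4. For the lower bound, the 5 vertices {1, 2, 3, 4, 5} are pairwise adjacent, and any tree decomposition puts a clique entirely inside one bag — forcing width ≥ 4. Combining the bounds, tw(G) = 4.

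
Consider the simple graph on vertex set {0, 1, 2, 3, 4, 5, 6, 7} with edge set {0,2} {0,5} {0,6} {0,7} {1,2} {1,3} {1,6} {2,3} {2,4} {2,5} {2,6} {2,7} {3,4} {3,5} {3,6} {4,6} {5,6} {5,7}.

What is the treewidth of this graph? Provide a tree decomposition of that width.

Treewidth 3.
Bags: B1 = {2, 3, 4, 6}  B2 = {2, 3, 5, 6}  B3 = {0, 2, 5, 6}  B4 = {0, 2, 5, 7}  B5 = {1, 2, 3, 6}
Tree: B1–B2, B2–B3, B3–B4, B2–B5

Each bag holds 4 vertices, so the decomposition has width 3, which upper-bounds the treewidth. Conversely, {0, 2, 5, 6} is a clique of size 4, and the vertices of any clique must share a bag in every tree decomposition; so some bag has ≥ 4 vertices and tw(G) ≥ 3. Combining the bounds, tw(G) = 3.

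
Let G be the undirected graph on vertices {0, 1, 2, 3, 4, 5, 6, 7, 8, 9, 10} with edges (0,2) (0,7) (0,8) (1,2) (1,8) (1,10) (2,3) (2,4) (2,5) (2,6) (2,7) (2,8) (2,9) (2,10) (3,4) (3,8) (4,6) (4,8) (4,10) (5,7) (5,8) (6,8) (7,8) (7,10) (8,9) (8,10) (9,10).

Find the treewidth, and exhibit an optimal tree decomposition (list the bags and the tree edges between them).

Each bag holds 4 vertices, so the decomposition has width 3, which upper-bounds the treewidth. For the lower bound, the 4 vertices {0, 2, 7, 8} are pairwise adjacent, and any tree decomposition puts a clique entirely inside one bag — forcing width ≥ 3. Hence tw(G) = 3 exactly.

Treewidth 3.
One such decomposition:
Bags: B1 = {2, 8, 9, 10}  B2 = {1, 2, 8, 10}  B3 = {2, 4, 8, 10}  B4 = {2, 4, 6, 8}  B5 = {2, 7, 8, 10}  B6 = {0, 2, 7, 8}  B7 = {2, 5, 7, 8}  B8 = {2, 3, 4, 8}
Tree: B1–B2, B2–B3, B3–B4, B1–B5, B5–B6, B6–B7, B4–B8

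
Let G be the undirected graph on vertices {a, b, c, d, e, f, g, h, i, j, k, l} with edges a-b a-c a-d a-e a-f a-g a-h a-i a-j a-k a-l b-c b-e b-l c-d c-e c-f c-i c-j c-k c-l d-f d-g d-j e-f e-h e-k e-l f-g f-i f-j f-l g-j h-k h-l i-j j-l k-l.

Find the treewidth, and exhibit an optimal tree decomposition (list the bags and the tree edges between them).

Treewidth 4.
Bags: B1 = {a, c, e, f, l}  B2 = {a, c, f, j, l}  B3 = {a, c, d, f, j}  B4 = {a, b, c, e, l}  B5 = {a, c, f, i, j}  B6 = {a, c, e, k, l}  B7 = {a, d, f, g, j}  B8 = {a, e, h, k, l}
Tree: B1–B2, B2–B3, B1–B4, B2–B5, B4–B6, B3–B7, B6–B8

Every bag has size at most 5, so the width is 5 − 1 = 4 and tw(G) ≤ 4. For the lower bound, the 5 vertices {a, d, f, g, j} are pairwise adjacent, and any tree decomposition puts a clique entirely inside one bag — forcing width ≥ 4. Hence tw(G) = 4 exactly.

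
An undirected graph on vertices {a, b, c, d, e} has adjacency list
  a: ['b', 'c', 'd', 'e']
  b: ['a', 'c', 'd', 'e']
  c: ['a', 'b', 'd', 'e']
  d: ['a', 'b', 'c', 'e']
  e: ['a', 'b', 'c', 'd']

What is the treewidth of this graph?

4

A width-4 tree decomposition is:
Bags: B1 = {a, b, c, d, e}
Tree: (single bag)
With just one bag of size 5, the width is 5 − 1 = 4, so tw(G) ≤ 4. Conversely, {a, b, c, d, e} is a clique of size 5, and the vertices of any clique must share a bag in every tree decomposition; so some bag has ≥ 5 vertices and tw(G) ≥ 4. The upper and lower bounds meet at 4, so that is the treewidth.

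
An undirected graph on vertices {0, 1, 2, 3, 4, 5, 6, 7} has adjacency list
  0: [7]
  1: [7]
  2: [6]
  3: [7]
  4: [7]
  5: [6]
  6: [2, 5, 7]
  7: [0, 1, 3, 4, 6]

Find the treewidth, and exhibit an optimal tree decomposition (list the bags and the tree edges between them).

Each bag holds 2 vertices, so the decomposition has width 1, which upper-bounds the treewidth. Any graph with an edge has treewidth ≥ 1, and G has the edge 7–0. Combining the bounds, tw(G) = 1.

Treewidth 1.
One optimal decomposition is:
Bags: B1 = {0, 7}  B2 = {6, 7}  B3 = {2, 6}  B4 = {3, 7}  B5 = {1, 7}  B6 = {4, 7}  B7 = {5, 6}
Tree: B1–B2, B2–B3, B2–B4, B4–B5, B2–B6, B2–B7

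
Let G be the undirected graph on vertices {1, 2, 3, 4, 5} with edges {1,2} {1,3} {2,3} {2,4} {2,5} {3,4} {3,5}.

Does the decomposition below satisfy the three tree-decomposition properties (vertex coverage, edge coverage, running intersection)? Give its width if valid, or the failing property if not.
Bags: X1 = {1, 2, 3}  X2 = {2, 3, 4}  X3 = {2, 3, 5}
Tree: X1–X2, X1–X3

Yes; width 2.

Vertex coverage: the bags together contain {1, 2, 3, 4, 5}, the full vertex set. Edge coverage: each edge of G has both endpoints in at least one bag. Running intersection: for every vertex, the bags containing it form a connected subtree. All three properties hold, so this is a valid tree decomposition of width max|bag| − 1 = 2, and hence tw(G) ≤ 2.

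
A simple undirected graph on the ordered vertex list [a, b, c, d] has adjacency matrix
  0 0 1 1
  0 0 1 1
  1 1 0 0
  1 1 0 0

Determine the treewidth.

2

A width-2 tree decomposition is:
Bags: B1 = {a, b, c}  B2 = {a, b, d}
Tree: B1–B2
Every bag has size at most 3, so the width is 3 − 1 = 2 and tw(G) ≤ 2. For the lower bound, G contains the cycle a–c–b–d–a, so G is not a forest; only forests have treewidth ≤ 1, hence tw(G) ≥ 2. Therefore the treewidth is 2.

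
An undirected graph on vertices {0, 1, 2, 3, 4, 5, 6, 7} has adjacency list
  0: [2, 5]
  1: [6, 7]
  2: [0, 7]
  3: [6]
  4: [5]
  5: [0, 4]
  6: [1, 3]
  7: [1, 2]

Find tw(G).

A width-1 tree decomposition is:
Bags: B1 = {4, 5}  B2 = {0, 5}  B3 = {0, 2}  B4 = {2, 7}  B5 = {1, 7}  B6 = {1, 6}  B7 = {3, 6}
Tree: B1–B2, B2–B3, B3–B4, B4–B5, B5–B6, B6–B7
Each bag holds 2 vertices, so the decomposition has width 1, which upper-bounds the treewidth. Any graph with an edge has treewidth ≥ 1, and G has the edge 4–5. Therefore the treewidth is 1.

1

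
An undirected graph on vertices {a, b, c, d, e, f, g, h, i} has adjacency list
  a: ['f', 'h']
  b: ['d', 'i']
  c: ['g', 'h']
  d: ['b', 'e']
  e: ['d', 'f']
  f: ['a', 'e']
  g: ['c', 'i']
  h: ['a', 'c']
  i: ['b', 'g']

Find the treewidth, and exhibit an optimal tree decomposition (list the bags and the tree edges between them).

The largest bag has 3 vertices, giving width 2; this decomposition certifies tw(G) ≤ 2. The edges d–b–i–g–c–h–a–f–e–d form a cycle, so G is not a tree and its treewidth is at least 2. Hence tw(G) = 2 exactly.

Treewidth 2.
One optimal decomposition is:
Bags: B1 = {b, d, i}  B2 = {d, g, i}  B3 = {c, d, g}  B4 = {c, d, h}  B5 = {a, d, h}  B6 = {a, d, f}  B7 = {d, e, f}
Tree: B1–B2, B2–B3, B3–B4, B4–B5, B5–B6, B6–B7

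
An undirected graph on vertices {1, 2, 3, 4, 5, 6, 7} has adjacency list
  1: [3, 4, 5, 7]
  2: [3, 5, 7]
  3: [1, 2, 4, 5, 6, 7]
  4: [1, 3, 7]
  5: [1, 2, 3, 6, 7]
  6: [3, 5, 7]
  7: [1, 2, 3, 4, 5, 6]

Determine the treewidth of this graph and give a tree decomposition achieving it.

The largest bag has 4 vertices, giving width 3; this decomposition certifies tw(G) ≤ 3. On the other hand G contains the 4-clique {1, 3, 4, 7}. A clique must lie in a single bag of any decomposition, so no decomposition can have width below 3. Hence tw(G) = 3 exactly.

Treewidth 3.
One such decomposition:
Bags: B1 = {1, 3, 5, 7}  B2 = {3, 5, 6, 7}  B3 = {1, 3, 4, 7}  B4 = {2, 3, 5, 7}
Tree: B1–B2, B1–B3, B2–B4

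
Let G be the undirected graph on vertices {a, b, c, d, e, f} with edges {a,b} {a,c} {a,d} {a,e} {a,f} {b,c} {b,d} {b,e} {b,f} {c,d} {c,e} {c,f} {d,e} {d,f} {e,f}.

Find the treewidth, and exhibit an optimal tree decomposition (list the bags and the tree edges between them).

Treewidth 5.
Bags: B1 = {a, b, c, d, e, f}
Tree: (single bag)

With just one bag of size 6, the width is 6 − 1 = 5, so tw(G) ≤ 5. On the other hand G contains the 6-clique {a, b, c, d, e, f}. A clique must lie in a single bag of any decomposition, so no decomposition can have width below 5. Therefore the treewidth is 5.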